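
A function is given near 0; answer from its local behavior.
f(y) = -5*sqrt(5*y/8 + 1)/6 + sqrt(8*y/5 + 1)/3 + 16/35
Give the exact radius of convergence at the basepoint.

Branch term (-5/6)*sqrt(1 - y/(-8/5)): its argument vanishes at y = -8/5, a square-root branch point, modulus 8/5.
Branch term (1/3)*sqrt(1 - y/(-5/8)): its argument vanishes at y = -5/8, a square-root branch point, modulus 5/8.
The radius of convergence is the smallest modulus among the singular points: 5/8.

The radius of convergence is 5/8.


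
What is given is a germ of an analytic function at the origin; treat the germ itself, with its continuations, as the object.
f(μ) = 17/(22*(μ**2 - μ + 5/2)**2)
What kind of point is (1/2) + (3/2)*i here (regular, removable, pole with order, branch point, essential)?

The point is a pole of order 2.

The denominator factor μ**2 - μ + 5/2 vanishes at (1/2) + (3/2)*i and appears to the power 2; the numerator there equals 17/22, nonzero, and no other factor vanishes.
Hence a pole whose order is the multiplicity, 2.


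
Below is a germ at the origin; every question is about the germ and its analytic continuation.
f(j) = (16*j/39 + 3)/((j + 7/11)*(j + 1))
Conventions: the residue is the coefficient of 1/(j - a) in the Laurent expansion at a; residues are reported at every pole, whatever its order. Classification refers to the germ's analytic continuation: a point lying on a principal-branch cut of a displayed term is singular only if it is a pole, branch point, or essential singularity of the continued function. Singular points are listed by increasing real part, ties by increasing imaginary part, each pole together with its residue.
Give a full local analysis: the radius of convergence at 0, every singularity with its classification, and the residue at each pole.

Denominator factor (j + 1): pole of order 1 at -1, modulus 1.
Denominator factor (j + 7/11): pole of order 1 at -7/11, modulus 7/11.
The radius of convergence is the smallest modulus among the singular points: 7/11.
At the order-1 pole -1 set g(j) = (j - (-1))*f(j) = (16*j/39 + 3)/(j + 7/11).
Simple pole: residue = g(a) at a = -1, which is -1111/156.
At the order-1 pole -7/11 set g(j) = (j - (-7/11))*f(j) = (16*j/39 + 3)/(j + 1).
Simple pole: residue = g(a) at a = -7/11, which is 1175/156.
List the singular points by increasing real part (a conjugate pair: the negative imaginary part first).

Radius of convergence at 0: 7/11.
At -1: a pole of order 1; residue -1111/156.
At -7/11: a pole of order 1; residue 1175/156.


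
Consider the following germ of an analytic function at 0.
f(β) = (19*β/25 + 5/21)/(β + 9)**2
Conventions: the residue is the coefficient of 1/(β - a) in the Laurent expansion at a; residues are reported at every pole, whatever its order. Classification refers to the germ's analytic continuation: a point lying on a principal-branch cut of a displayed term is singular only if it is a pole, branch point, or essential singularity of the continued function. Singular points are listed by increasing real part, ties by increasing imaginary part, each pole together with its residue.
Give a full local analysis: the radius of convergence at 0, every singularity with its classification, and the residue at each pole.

Denominator factor (β + 9)^2: pole of order 2 at -9, modulus 9.
The radius of convergence is the smallest modulus among the singular points: 9.
At the order-2 pole -9 set g(β) = (β - (-9))^2*f(β) = 19*β/25 + 5/21.
Order-2 pole: residue = g'(a); g'(-9) = 19/25, so the residue is 19/25.

Radius of convergence at 0: 9.
At -9: a pole of order 2; residue 19/25.


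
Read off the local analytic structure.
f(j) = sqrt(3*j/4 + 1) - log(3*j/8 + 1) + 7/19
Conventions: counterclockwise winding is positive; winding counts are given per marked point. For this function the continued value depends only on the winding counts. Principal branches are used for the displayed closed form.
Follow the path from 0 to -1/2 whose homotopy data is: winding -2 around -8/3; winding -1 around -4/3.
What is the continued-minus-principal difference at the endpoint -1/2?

The rational part is single-valued and drops out of the difference; each branch term changes only by its own monodromy.
(1)*sqrt(1 - j/(-4/3)): winding -1 is odd, the square root flips sign, contributing -2*(1)*sqrt(1 - (-1/2)/(-4/3)) = -2*(1)*sqrt(5/8) = -(1/2)*sqrt(10).
(-1)*log(1 - j/(-8/3)): each positive loop around -8/3 adds 2*pi*i to the log, so winding -2 contributes (-1)*(-2)*2*pi*i = (4)*pi*i.
Summing the contributions at j = -1/2 gives (-(1/2)*sqrt(10)) + ((4)*pi)*i.

Continued minus principal equals (-(1/2)*sqrt(10)) + ((4)*pi)*i.


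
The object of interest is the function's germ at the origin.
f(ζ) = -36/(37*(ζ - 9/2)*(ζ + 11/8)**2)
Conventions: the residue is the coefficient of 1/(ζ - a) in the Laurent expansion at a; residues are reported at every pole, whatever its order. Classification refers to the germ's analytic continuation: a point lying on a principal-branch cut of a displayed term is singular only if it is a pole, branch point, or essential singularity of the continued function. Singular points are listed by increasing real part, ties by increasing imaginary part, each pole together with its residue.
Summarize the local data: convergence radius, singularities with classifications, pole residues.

Radius of convergence at 0: 11/8.
At -11/8: a pole of order 2; residue 2304/81733.
At 9/2: a pole of order 1; residue -2304/81733.

Denominator factor (ζ - 9/2): pole of order 1 at 9/2, modulus 9/2.
Denominator factor (ζ + 11/8)^2: pole of order 2 at -11/8, modulus 11/8.
The radius of convergence is the smallest modulus among the singular points: 11/8.
At the order-2 pole -11/8 set g(ζ) = (ζ - (-11/8))^2*f(ζ) = -36/(37*(ζ - 9/2)).
Order-2 pole: residue = g'(a); g'(-11/8) = 2304/81733, so the residue is 2304/81733.
At the order-1 pole 9/2 set g(ζ) = (ζ - (9/2))*f(ζ) = -36/(37*(ζ + 11/8)**2).
Simple pole: residue = g(a) at a = 9/2, which is -2304/81733.
List the singular points by increasing real part (a conjugate pair: the negative imaginary part first).


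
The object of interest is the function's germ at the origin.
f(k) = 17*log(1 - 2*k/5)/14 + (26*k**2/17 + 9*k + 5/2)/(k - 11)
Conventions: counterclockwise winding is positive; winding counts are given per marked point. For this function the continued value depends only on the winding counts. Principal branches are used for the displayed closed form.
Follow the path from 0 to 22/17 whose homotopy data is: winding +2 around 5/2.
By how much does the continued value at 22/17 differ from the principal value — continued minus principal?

The rational part is single-valued and drops out of the difference; each branch term changes only by its own monodromy.
(17/14)*log(1 - k/(5/2)): each positive loop around 5/2 adds 2*pi*i to the log, so winding +2 contributes (17/14)*(2)*2*pi*i = (34/7)*pi*i.
Summing the contributions at k = 22/17 gives (34/7)*pi*i.

Continued minus principal equals (34/7)*pi*i.


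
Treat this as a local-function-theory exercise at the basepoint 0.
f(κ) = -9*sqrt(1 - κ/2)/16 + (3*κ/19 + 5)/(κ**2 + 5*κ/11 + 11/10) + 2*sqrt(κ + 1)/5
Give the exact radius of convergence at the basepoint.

Denominator factor (κ**2 + 5*κ/11 + 11/10): discriminant -2537/605, complex-conjugate roots (-5/22) + ((1/110)*sqrt(12685))*i and (-5/22) - ((1/110)*sqrt(12685))*i; poles of order 1, moduli (1/10)*sqrt(110) and (1/10)*sqrt(110).
Branch term (2/5)*sqrt(1 - κ/(-1)): its argument vanishes at κ = -1, a square-root branch point, modulus 1.
Branch term (-9/16)*sqrt(1 - κ/(2)): its argument vanishes at κ = 2, a square-root branch point, modulus 2.
The radius of convergence is the smallest modulus among the singular points: 1.

The radius of convergence is 1.


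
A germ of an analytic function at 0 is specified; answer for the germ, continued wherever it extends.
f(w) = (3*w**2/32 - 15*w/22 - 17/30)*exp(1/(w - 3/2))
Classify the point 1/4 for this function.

There is no denominator, hence no pole anywhere.
The essential point of exp(1/(w - (3/2))) is 3/2, not 1/4.
So the germ continues analytically to 1/4.

The point is a regular point.


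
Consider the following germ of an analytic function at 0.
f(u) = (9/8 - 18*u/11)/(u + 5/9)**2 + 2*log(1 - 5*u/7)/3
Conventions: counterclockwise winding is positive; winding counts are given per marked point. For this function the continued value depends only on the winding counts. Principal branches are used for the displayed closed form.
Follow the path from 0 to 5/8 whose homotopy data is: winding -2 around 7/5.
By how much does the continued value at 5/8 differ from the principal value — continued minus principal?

The rational part is single-valued and drops out of the difference; each branch term changes only by its own monodromy.
(2/3)*log(1 - u/(7/5)): each positive loop around 7/5 adds 2*pi*i to the log, so winding -2 contributes (2/3)*(-2)*2*pi*i = -(8/3)*pi*i.
Summing the contributions at u = 5/8 gives -(8/3)*pi*i.

Continued minus principal equals -(8/3)*pi*i.


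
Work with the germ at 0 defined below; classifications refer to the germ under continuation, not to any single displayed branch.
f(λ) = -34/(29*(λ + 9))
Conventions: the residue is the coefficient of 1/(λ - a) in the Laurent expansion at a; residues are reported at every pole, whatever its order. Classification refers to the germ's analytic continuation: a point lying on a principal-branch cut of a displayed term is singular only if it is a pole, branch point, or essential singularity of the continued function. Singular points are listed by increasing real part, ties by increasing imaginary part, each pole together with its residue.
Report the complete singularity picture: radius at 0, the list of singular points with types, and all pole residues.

Denominator factor (λ + 9): pole of order 1 at -9, modulus 9.
The radius of convergence is the smallest modulus among the singular points: 9.
At the order-1 pole -9 set g(λ) = (λ - (-9))*f(λ) = -34/29.
Simple pole: residue = g(a) at a = -9, which is -34/29.

Radius of convergence at 0: 9.
At -9: a pole of order 1; residue -34/29.


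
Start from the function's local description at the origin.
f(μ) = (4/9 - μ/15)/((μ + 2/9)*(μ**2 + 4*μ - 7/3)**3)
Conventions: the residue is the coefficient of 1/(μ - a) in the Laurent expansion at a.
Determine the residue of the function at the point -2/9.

At the order-1 pole -2/9 set g(μ) = (μ - (-2/9))*f(μ) = (4/9 - μ/15)/(μ**2 + 4*μ - 7/3)**3.
Simple pole: residue = g(a) at a = -2/9, which is -1220346/84872965.

The residue is -1220346/84872965.


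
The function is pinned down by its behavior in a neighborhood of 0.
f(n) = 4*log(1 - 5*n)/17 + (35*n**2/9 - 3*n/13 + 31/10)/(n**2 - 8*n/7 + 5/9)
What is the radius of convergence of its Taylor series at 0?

The radius of convergence is 1/5.

Denominator factor (n**2 - 8*n/7 + 5/9): discriminant -404/441, complex-conjugate roots (4/7) + ((1/21)*sqrt(101))*i and (4/7) - ((1/21)*sqrt(101))*i; poles of order 1, moduli (1/3)*sqrt(5) and (1/3)*sqrt(5).
Branch term (4/17)*log(1 - n/(1/5)): its argument vanishes at n = 1/5, a logarithmic branch point, modulus 1/5.
The radius of convergence is the smallest modulus among the singular points: 1/5.


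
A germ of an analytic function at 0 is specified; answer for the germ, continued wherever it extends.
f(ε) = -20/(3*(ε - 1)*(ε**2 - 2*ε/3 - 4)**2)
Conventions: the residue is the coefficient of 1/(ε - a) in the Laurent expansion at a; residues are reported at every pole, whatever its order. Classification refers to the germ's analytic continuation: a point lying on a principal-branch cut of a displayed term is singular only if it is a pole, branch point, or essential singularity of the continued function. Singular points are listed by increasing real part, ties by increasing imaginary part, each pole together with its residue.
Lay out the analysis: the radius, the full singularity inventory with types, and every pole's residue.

Denominator factor (ε - 1): pole of order 1 at 1, modulus 1.
Denominator factor (ε**2 - 2*ε/3 - 4)^2: discriminant 148/9, real irrational roots 1/3 + (1/3)*sqrt(37) and 1/3 - (1/3)*sqrt(37); poles of order 2, moduli 1/3 + (1/3)*sqrt(37) and -1/3 + (1/3)*sqrt(37).
The radius of convergence is the smallest modulus among the singular points: 1.
The factor ε**2 - 2*ε/3 - 4 splits as (ε - a)(ε - a') with a = 1/3 - (1/3)*sqrt(37), a' = 1/3 + (1/3)*sqrt(37). At the order-2 pole a set g(ε) = (ε - a)^2*f(ε) = [-20/(3*(ε - 1))] / (ε - a')^2.
Order-2 pole: residue = g'(a); g'(1/3 - (1/3)*sqrt(37)) = 30/121 - (3210/165649)*sqrt(37), so the residue is 30/121 - (3210/165649)*sqrt(37).
At the order-1 pole 1 set g(ε) = (ε - (1))*f(ε) = -20/(3*(ε**2 - 2*ε/3 - 4)**2).
Simple pole: residue = g(a) at a = 1, which is -60/121.
The factor ε**2 - 2*ε/3 - 4 splits as (ε - a)(ε - a') with a = 1/3 + (1/3)*sqrt(37), a' = 1/3 - (1/3)*sqrt(37). At the order-2 pole a set g(ε) = (ε - a)^2*f(ε) = [-20/(3*(ε - 1))] / (ε - a')^2.
Order-2 pole: residue = g'(a); g'(1/3 + (1/3)*sqrt(37)) = 30/121 + (3210/165649)*sqrt(37), so the residue is 30/121 + (3210/165649)*sqrt(37).
List the singular points by increasing real part (a conjugate pair: the negative imaginary part first).

Radius of convergence at 0: 1.
At 1/3 - (1/3)*sqrt(37): a pole of order 2; residue 30/121 - (3210/165649)*sqrt(37).
At 1: a pole of order 1; residue -60/121.
At 1/3 + (1/3)*sqrt(37): a pole of order 2; residue 30/121 + (3210/165649)*sqrt(37).


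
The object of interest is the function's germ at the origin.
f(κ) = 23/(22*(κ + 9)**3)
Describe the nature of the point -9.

The denominator factor κ + 9 vanishes at -9 and appears to the power 3; the numerator there equals 23/22, nonzero, and no other factor vanishes.
Hence a pole whose order is the multiplicity, 3.

The point is a pole of order 3.


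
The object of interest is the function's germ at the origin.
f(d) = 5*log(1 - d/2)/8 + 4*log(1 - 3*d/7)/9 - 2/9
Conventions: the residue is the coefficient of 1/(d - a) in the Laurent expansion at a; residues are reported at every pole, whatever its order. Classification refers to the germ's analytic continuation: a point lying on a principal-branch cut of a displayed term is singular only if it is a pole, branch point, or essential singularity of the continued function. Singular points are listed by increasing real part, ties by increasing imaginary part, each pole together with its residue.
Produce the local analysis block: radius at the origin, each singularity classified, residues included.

Radius of convergence at 0: 2.
At 2: a logarithmic branch point.
At 7/3: a logarithmic branch point.

Branch term (4/9)*log(1 - d/(7/3)): its argument vanishes at d = 7/3, a logarithmic branch point, modulus 7/3.
Branch term (5/8)*log(1 - d/(2)): its argument vanishes at d = 2, a logarithmic branch point, modulus 2.
The radius of convergence is the smallest modulus among the singular points: 2.
List the singular points by increasing real part (a conjugate pair: the negative imaginary part first).


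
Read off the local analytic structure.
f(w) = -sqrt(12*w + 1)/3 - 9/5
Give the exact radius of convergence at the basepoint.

Branch term (-1/3)*sqrt(1 - w/(-1/12)): its argument vanishes at w = -1/12, a square-root branch point, modulus 1/12.
The radius of convergence is the smallest modulus among the singular points: 1/12.

The radius of convergence is 1/12.


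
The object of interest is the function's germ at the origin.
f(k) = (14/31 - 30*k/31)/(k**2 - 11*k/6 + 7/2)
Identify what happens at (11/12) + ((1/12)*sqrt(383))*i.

The denominator factor k**2 - 11*k/6 + 7/2 vanishes at (11/12) + ((1/12)*sqrt(383))*i and appears to the power 1; the numerator there equals (-27/62) - ((5/62)*sqrt(383))*i, nonzero, and no other factor vanishes.
Hence a pole whose order is the multiplicity, 1.

The point is a pole of order 1.


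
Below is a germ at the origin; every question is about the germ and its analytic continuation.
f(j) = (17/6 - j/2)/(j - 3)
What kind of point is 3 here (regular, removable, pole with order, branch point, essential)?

The denominator factor j - 3 vanishes at 3 and appears to the power 1; the numerator there equals 4/3, nonzero, and no other factor vanishes.
Hence a pole whose order is the multiplicity, 1.

The point is a pole of order 1.


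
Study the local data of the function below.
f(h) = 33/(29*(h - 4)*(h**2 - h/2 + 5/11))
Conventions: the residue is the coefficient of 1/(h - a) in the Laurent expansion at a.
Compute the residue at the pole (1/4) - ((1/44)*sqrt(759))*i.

The residue is (-121/3074) - ((605/70702)*sqrt(759))*i.

The factor h**2 - h/2 + 5/11 splits as (h - a)(h - a') with a = (1/4) - ((1/44)*sqrt(759))*i, a' = (1/4) + ((1/44)*sqrt(759))*i. At the order-1 pole a set g(h) = (h - a)*f(h) = [33/(29*(h - 4))] / (h - a').
Simple pole: residue = g(a) at a = (1/4) - ((1/44)*sqrt(759))*i, which is (-121/3074) - ((605/70702)*sqrt(759))*i.


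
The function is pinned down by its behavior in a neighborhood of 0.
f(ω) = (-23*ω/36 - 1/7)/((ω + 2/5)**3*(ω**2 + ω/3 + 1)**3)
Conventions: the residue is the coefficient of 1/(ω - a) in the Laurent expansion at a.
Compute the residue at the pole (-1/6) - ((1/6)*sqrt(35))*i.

The factor ω**2 + ω/3 + 1 splits as (ω - a)(ω - a') with a = (-1/6) - ((1/6)*sqrt(35))*i, a' = (-1/6) + ((1/6)*sqrt(35))*i. At the order-3 pole a set g(ω) = (ω - a)^3*f(ω) = [(-23*ω/36 - 1/7)/(ω + 2/5)**3] / (ω - a')^3.
Order-3 pole: residue = g''(a)/2; g''((-1/6) - ((1/6)*sqrt(35))*i) = (10613671875/10827136628) + ((3199815/31565996)*sqrt(35))*i, so the residue is (10613671875/21654273256) + ((3199815/63131992)*sqrt(35))*i.

The residue is (10613671875/21654273256) + ((3199815/63131992)*sqrt(35))*i.


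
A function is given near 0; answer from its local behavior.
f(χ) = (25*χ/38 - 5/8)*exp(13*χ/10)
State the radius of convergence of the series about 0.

The radius of convergence is infinite.

The factor exp(13*χ/10) is entire and contributes no finite singular point.
The polynomial part has no poles.
No finite singular points: the Taylor series at 0 converges everywhere.


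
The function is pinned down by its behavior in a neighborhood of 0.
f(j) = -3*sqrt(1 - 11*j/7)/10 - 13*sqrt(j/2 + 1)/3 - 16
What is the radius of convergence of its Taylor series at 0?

Branch term (-3/10)*sqrt(1 - j/(7/11)): its argument vanishes at j = 7/11, a square-root branch point, modulus 7/11.
Branch term (-13/3)*sqrt(1 - j/(-2)): its argument vanishes at j = -2, a square-root branch point, modulus 2.
The radius of convergence is the smallest modulus among the singular points: 7/11.

The radius of convergence is 7/11.


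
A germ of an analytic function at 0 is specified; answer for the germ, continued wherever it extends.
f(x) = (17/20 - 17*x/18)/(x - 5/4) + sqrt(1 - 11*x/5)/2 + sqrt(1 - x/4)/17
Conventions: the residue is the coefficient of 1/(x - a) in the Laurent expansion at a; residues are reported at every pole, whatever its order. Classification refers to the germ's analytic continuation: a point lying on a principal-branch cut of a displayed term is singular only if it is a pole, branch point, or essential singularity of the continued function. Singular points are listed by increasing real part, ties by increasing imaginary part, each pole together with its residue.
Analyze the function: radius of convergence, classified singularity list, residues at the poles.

Radius of convergence at 0: 5/11.
At 5/11: an algebraic (square-root) branch point.
At 5/4: a pole of order 1; residue -119/360.
At 4: an algebraic (square-root) branch point.

Denominator factor (x - 5/4): pole of order 1 at 5/4, modulus 5/4.
Branch term (1/2)*sqrt(1 - x/(5/11)): its argument vanishes at x = 5/11, a square-root branch point, modulus 5/11.
Branch term (1/17)*sqrt(1 - x/(4)): its argument vanishes at x = 4, a square-root branch point, modulus 4.
The radius of convergence is the smallest modulus among the singular points: 5/11.
The branch terms are analytic at 5/4 and contribute nothing to the residue; only the rational part matters.
At the order-1 pole 5/4 set g(x) = (x - (5/4))*(rational part) = 17/20 - 17*x/18.
Simple pole: residue = g(a) at a = 5/4, which is -119/360.
List the singular points by increasing real part (a conjugate pair: the negative imaginary part first).


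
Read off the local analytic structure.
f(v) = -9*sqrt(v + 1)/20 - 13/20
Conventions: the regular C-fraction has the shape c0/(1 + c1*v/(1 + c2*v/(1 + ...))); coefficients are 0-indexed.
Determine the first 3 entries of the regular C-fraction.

The regular C-fraction coefficients are [-11/10, -9/44, 5/11].

Taylor coefficients (expand at 0): a_0 = -11/10, a_1 = -9/40, a_2 = 9/160.
c0 = a_0 = -11/10. Peel one level at a time: if S = 1 + c*v/S' with S'(0) = 1, then c is the v-coefficient of S and S' = c*v/(S - 1).
S_1 = c0/f = 1 + (-9/44)*v + (45/484)*v^2 + ...; c1 = -9/44.
S_2 = c1*v/(S_1 - 1) = 1 + (5/11)*v + ...; c2 = 5/11.


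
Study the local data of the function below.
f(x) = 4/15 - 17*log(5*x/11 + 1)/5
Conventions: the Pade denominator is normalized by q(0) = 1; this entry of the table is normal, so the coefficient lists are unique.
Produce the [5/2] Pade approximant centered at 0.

The Pade approximant has numerator coefficients [4/15, -317/231, -9545/15246, -850/27951, 2125/1229844, -2125/20292426]; denominator coefficients [1, 50/77, 250/2541].

Taylor coefficients needed (expand at 0): a_0 = 4/15, a_1 = -17/11, a_2 = 85/242, a_3 = -425/3993, a_4 = 2125/58564, a_5 = -2125/161051, a_6 = 53125/10629366, a_7 = -265625/136410197.
Write the denominator as Q(x) = 1 + q1*x + q2*x^2. Requiring Q*f - P = O(x^8) with deg P <= 5 kills the coefficients of x^6..x^7 in Q*f:
  x^6: a_6 + q1*a_5 + q2*a_4 = 0, i.e. 53125/10629366 + (-2125/161051)*q1 + (2125/58564)*q2 = 0.
  x^7: a_7 + q1*a_6 + q2*a_5 = 0, i.e. -265625/136410197 + (53125/10629366)*q1 + (-2125/161051)*q2 = 0.
Solving this linear system: q1 = 50/77, q2 = 250/2541.
The numerator is Q*f truncated at degree 5: P0 = a_0 = 4/15; P1 = a_1 + q1*a_0 = -317/231; P2 = a_2 + q1*a_1 + q2*a_0 = -9545/15246; P3 = a_3 + q1*a_2 + q2*a_1 = -850/27951; P4 = a_4 + q1*a_3 + q2*a_2 = 2125/1229844; P5 = a_5 + q1*a_4 + q2*a_3 = -2125/20292426.


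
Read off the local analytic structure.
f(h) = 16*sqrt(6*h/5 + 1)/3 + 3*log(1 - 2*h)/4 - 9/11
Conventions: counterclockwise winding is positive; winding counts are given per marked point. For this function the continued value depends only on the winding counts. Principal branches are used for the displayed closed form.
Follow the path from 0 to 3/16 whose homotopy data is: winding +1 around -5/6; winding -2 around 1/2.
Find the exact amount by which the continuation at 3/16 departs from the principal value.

Continued minus principal equals (-(56/15)*sqrt(10)) - ((3)*pi)*i.

The rational part is single-valued and drops out of the difference; each branch term changes only by its own monodromy.
(3/4)*log(1 - h/(1/2)): each positive loop around 1/2 adds 2*pi*i to the log, so winding -2 contributes (3/4)*(-2)*2*pi*i = -(3)*pi*i.
(16/3)*sqrt(1 - h/(-5/6)): winding +1 is odd, the square root flips sign, contributing -2*(16/3)*sqrt(1 - (3/16)/(-5/6)) = -2*(16/3)*sqrt(49/40) = -(56/15)*sqrt(10).
Summing the contributions at h = 3/16 gives (-(56/15)*sqrt(10)) - ((3)*pi)*i.


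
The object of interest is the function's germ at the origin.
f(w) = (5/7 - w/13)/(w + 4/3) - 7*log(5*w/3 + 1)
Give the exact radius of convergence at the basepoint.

The radius of convergence is 3/5.

Denominator factor (w + 4/3): pole of order 1 at -4/3, modulus 4/3.
Branch term (-7)*log(1 - w/(-3/5)): its argument vanishes at w = -3/5, a logarithmic branch point, modulus 3/5.
The radius of convergence is the smallest modulus among the singular points: 3/5.


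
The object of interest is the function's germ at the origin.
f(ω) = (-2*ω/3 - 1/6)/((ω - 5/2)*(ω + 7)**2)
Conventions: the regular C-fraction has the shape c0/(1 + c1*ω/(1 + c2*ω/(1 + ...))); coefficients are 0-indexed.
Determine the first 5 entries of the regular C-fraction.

Taylor coefficients (expand at 0): a_0 = 1/735, a_1 = 48/8575, a_2 = 691/900375, a_3 = 6558/10504375, a_4 = 208561/1102959375.
c0 = a_0 = 1/735. Peel one level at a time: if S = 1 + c*ω/S' with S'(0) = 1, then c is the ω-coefficient of S and S' = c*ω/(S - 1).
S_1 = c0/f = 1 + (-144/35)*ω + (4009/245)*ω^2 + ...; c1 = -144/35.
S_2 = c1*ω/(S_1 - 1) = 1 + (4009/1008)*ω + (-94223/1016064)*ω^2 + ...; c2 = 4009/1008.
S_3 = c2*ω/(S_2 - 1) = 1 + (94223/4041072)*ω + (32076/16072081)*ω^2 + ...; c3 = 94223/4041072.
S_4 = c3*ω/(S_3 - 1) = 1 + (-32332608/377740007)*ω + ...; c4 = -32332608/377740007.

The regular C-fraction coefficients are [1/735, -144/35, 4009/1008, 94223/4041072, -32332608/377740007].


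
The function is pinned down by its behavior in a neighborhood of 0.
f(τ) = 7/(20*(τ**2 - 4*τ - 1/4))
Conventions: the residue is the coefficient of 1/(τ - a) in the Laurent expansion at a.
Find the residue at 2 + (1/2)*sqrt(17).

The factor τ**2 - 4*τ - 1/4 splits as (τ - a)(τ - a') with a = 2 + (1/2)*sqrt(17), a' = 2 - (1/2)*sqrt(17). At the order-1 pole a set g(τ) = (τ - a)*f(τ) = [7/20] / (τ - a').
Simple pole: residue = g(a) at a = 2 + (1/2)*sqrt(17), which is (7/340)*sqrt(17).

The residue is (7/340)*sqrt(17).


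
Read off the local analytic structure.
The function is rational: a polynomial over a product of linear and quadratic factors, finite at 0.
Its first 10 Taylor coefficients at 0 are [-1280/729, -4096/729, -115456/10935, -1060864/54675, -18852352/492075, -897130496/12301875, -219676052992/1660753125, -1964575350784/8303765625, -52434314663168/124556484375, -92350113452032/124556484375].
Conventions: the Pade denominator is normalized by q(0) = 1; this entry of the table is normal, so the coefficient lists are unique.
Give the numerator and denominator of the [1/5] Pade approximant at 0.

Taylor coefficients needed (read off): a_0 = -1280/729, a_1 = -4096/729, a_2 = -115456/10935, a_3 = -1060864/54675, a_4 = -18852352/492075, a_5 = -897130496/12301875, a_6 = -219676052992/1660753125.
Write the denominator as Q(r) = 1 + q1*r + q2*r^2 + q3*r^3 + q4*r^4 + q5*r^5. Requiring Q*f - P = O(r^7) with deg P <= 1 kills the coefficients of r^2..r^6 in Q*f:
  r^2: a_2 + q1*a_1 + q2*a_0 = 0, i.e. -115456/10935 + (-4096/729)*q1 + (-1280/729)*q2 = 0.
  r^3: a_3 + q1*a_2 + q2*a_1 + q3*a_0 = 0, i.e. -1060864/54675 + (-115456/10935)*q1 + (-4096/729)*q2 + (-1280/729)*q3 = 0.
  r^4: a_4 + q1*a_3 + q2*a_2 + q3*a_1 + q4*a_0 = 0, i.e. -18852352/492075 + (-1060864/54675)*q1 + (-115456/10935)*q2 + (-4096/729)*q3 + (-1280/729)*q4 = 0.
  r^5: a_5 + q1*a_4 + q2*a_3 + q3*a_2 + q4*a_1 + q5*a_0 = 0, i.e. -897130496/12301875 + (-18852352/492075)*q1 + (-1060864/54675)*q2 + (-115456/10935)*q3 + (-4096/729)*q4 + (-1280/729)*q5 = 0.
  r^6: a_6 + q1*a_5 + q2*a_4 + q3*a_3 + q4*a_2 + q5*a_1 = 0, i.e. -219676052992/1660753125 + (-897130496/12301875)*q1 + (-18852352/492075)*q2 + (-1060864/54675)*q3 + (-115456/10935)*q4 + (-4096/729)*q5 = 0.
Solving this linear system: q1 = -5059/2160, q2 = 40/27, q3 = -276599/162000, q4 = 50/81, q5 = 434953/291600.
The numerator is Q*f truncated at degree 1: P0 = a_0 = -1280/729; P1 = a_1 + q1*a_0 = -29648/19683.

The Pade approximant has numerator coefficients [-1280/729, -29648/19683]; denominator coefficients [1, -5059/2160, 40/27, -276599/162000, 50/81, 434953/291600].


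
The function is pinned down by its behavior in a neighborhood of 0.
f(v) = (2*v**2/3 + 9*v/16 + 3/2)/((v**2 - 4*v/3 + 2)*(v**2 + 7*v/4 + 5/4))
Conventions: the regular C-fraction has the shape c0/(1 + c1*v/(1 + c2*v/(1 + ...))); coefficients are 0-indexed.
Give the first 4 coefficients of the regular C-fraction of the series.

The regular C-fraction coefficients are [3/5, 43/120, 611/1032, -14356/78819].

Taylor coefficients (expand at 0): a_0 = 3/5, a_1 = -43/200, a_2 = 613/3000, a_3 = -15391/90000.
c0 = a_0 = 3/5. Peel one level at a time: if S = 1 + c*v/S' with S'(0) = 1, then c is the v-coefficient of S and S' = c*v/(S - 1).
S_1 = c0/f = 1 + (43/120)*v + (-611/2880)*v^2 + ...; c1 = 43/120.
S_2 = c1*v/(S_1 - 1) = 1 + (611/1032)*v + (3589/33282)*v^2 + ...; c2 = 611/1032.
S_3 = c2*v/(S_2 - 1) = 1 + (-14356/78819)*v + ...; c3 = -14356/78819.


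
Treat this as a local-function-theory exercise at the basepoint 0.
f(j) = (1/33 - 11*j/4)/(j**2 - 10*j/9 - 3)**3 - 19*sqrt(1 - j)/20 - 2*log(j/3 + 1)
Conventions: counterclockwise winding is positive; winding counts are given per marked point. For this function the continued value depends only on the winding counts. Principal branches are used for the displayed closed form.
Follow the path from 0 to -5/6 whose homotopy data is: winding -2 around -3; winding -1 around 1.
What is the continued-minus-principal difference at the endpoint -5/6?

The rational part is single-valued and drops out of the difference; each branch term changes only by its own monodromy.
(-19/20)*sqrt(1 - j/(1)): winding -1 is odd, the square root flips sign, contributing -2*(-19/20)*sqrt(1 - (-5/6)/(1)) = -2*(-19/20)*sqrt(11/6) = (19/60)*sqrt(66).
(-2)*log(1 - j/(-3)): each positive loop around -3 adds 2*pi*i to the log, so winding -2 contributes (-2)*(-2)*2*pi*i = (8)*pi*i.
Summing the contributions at j = -5/6 gives ((19/60)*sqrt(66)) + ((8)*pi)*i.

Continued minus principal equals ((19/60)*sqrt(66)) + ((8)*pi)*i.


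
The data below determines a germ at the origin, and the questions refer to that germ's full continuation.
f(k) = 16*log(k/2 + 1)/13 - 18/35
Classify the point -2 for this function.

The point is a logarithmic branch point.

The term (16/13)*log(1 - k/(-2)) has argument 1 - -2/(-2) = 0 at -2: a logarithmic (infinitely-sheeted) branch point; the remaining terms are analytic or single-valued there.


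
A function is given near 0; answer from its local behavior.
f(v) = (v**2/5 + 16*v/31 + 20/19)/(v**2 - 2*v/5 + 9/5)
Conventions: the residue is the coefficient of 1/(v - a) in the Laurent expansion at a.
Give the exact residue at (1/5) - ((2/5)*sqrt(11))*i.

The factor v**2 - 2*v/5 + 9/5 splits as (v - a)(v - a') with a = (1/5) - ((2/5)*sqrt(11))*i, a' = (1/5) + ((2/5)*sqrt(11))*i. At the order-1 pole a set g(v) = (v - a)*f(v) = [v**2/5 + 16*v/31 + 20/19] / (v - a').
Simple pole: residue = g(a) at a = (1/5) - ((2/5)*sqrt(11))*i, which is (231/775) + ((59773/647900)*sqrt(11))*i.

The residue is (231/775) + ((59773/647900)*sqrt(11))*i.


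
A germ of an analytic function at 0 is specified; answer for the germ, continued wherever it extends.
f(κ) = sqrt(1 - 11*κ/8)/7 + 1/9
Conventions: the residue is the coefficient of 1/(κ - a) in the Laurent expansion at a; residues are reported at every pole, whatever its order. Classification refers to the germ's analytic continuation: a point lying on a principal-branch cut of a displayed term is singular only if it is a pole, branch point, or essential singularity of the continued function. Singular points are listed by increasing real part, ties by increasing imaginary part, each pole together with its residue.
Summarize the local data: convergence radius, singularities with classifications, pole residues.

Branch term (1/7)*sqrt(1 - κ/(8/11)): its argument vanishes at κ = 8/11, a square-root branch point, modulus 8/11.
The radius of convergence is the smallest modulus among the singular points: 8/11.

Radius of convergence at 0: 8/11.
At 8/11: an algebraic (square-root) branch point.


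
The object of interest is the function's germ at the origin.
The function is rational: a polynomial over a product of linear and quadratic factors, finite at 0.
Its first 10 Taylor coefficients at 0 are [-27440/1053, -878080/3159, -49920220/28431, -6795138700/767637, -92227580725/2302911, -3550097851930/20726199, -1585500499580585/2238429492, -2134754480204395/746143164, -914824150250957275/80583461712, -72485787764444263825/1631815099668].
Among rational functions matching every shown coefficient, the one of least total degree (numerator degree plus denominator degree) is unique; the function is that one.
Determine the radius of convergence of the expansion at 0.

No rational of total degree below 8 reproduces all 10 coefficients; solving the [0/8] Pade equations on them gives f(h) = -35/(39*(h - 2/7)**2*(h**2 - 11*h/12 + 3/4)**3), whose expansion matches every shown term.
Denominator factor (h - 2/7)^2: pole of order 2 at 2/7, modulus 2/7.
Denominator factor (h**2 - 11*h/12 + 3/4)^3: discriminant -311/144, complex-conjugate roots (11/24) + ((1/24)*sqrt(311))*i and (11/24) - ((1/24)*sqrt(311))*i; poles of order 3, moduli (1/2)*sqrt(3) and (1/2)*sqrt(3).
The radius of convergence is the smallest modulus among the singular points: 2/7.

The radius of convergence is 2/7.


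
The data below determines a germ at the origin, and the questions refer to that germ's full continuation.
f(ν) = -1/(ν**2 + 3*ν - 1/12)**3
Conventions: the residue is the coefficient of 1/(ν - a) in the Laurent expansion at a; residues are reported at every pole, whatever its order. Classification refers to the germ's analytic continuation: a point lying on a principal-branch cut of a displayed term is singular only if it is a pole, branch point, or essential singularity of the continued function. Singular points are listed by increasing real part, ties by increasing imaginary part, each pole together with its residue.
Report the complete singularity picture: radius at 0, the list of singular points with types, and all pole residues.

Denominator factor (ν**2 + 3*ν - 1/12)^3: discriminant 28/3, real irrational roots -3/2 + (1/3)*sqrt(21) and -3/2 - (1/3)*sqrt(21); poles of order 3, moduli -3/2 + (1/3)*sqrt(21) and 3/2 + (1/3)*sqrt(21).
The radius of convergence is the smallest modulus among the singular points: -3/2 + (1/3)*sqrt(21).
The factor ν**2 + 3*ν - 1/12 splits as (ν - a)(ν - a') with a = -3/2 - (1/3)*sqrt(21), a' = -3/2 + (1/3)*sqrt(21). At the order-3 pole a set g(ν) = (ν - a)^3*f(ν) = [-1] / (ν - a')^3.
Order-3 pole: residue = g''(a)/2; g''(-3/2 - (1/3)*sqrt(21)) = (27/2744)*sqrt(21), so the residue is (27/5488)*sqrt(21).
The factor ν**2 + 3*ν - 1/12 splits as (ν - a)(ν - a') with a = -3/2 + (1/3)*sqrt(21), a' = -3/2 - (1/3)*sqrt(21). At the order-3 pole a set g(ν) = (ν - a)^3*f(ν) = [-1] / (ν - a')^3.
Order-3 pole: residue = g''(a)/2; g''(-3/2 + (1/3)*sqrt(21)) = -(27/2744)*sqrt(21), so the residue is -(27/5488)*sqrt(21).
List the singular points by increasing real part (a conjugate pair: the negative imaginary part first).

Radius of convergence at 0: -3/2 + (1/3)*sqrt(21).
At -3/2 - (1/3)*sqrt(21): a pole of order 3; residue (27/5488)*sqrt(21).
At -3/2 + (1/3)*sqrt(21): a pole of order 3; residue -(27/5488)*sqrt(21).


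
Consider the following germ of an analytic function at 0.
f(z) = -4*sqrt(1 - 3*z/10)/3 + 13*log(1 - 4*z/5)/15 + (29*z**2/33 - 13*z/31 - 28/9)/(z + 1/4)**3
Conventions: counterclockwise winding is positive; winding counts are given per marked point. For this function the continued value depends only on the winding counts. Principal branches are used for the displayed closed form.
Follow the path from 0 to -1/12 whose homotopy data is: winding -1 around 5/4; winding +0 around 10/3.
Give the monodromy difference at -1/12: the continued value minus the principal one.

The rational part is single-valued and drops out of the difference; each branch term changes only by its own monodromy.
(13/15)*log(1 - z/(5/4)): each positive loop around 5/4 adds 2*pi*i to the log, so winding -1 contributes (13/15)*(-1)*2*pi*i = -(26/15)*pi*i.
(-4/3)*sqrt(1 - z/(10/3)): winding +0 is even, the square root returns to the same sheet, contribution 0.
Summing the contributions at z = -1/12 gives -(26/15)*pi*i.

Continued minus principal equals -(26/15)*pi*i.


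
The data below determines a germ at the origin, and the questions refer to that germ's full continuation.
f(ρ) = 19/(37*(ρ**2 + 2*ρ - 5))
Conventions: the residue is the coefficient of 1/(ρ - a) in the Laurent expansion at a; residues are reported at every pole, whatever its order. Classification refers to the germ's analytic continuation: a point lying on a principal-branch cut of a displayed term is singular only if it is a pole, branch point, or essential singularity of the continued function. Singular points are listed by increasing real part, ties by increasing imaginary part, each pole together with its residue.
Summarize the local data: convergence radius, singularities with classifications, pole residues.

Radius of convergence at 0: -1 + sqrt(6).
At -1 - sqrt(6): a pole of order 1; residue -(19/444)*sqrt(6).
At -1 + sqrt(6): a pole of order 1; residue (19/444)*sqrt(6).

Denominator factor (ρ**2 + 2*ρ - 5): discriminant 24, real irrational roots -1 + sqrt(6) and -1 - sqrt(6); poles of order 1, moduli -1 + sqrt(6) and 1 + sqrt(6).
The radius of convergence is the smallest modulus among the singular points: -1 + sqrt(6).
The factor ρ**2 + 2*ρ - 5 splits as (ρ - a)(ρ - a') with a = -1 - sqrt(6), a' = -1 + sqrt(6). At the order-1 pole a set g(ρ) = (ρ - a)*f(ρ) = [19/37] / (ρ - a').
Simple pole: residue = g(a) at a = -1 - sqrt(6), which is -(19/444)*sqrt(6).
The factor ρ**2 + 2*ρ - 5 splits as (ρ - a)(ρ - a') with a = -1 + sqrt(6), a' = -1 - sqrt(6). At the order-1 pole a set g(ρ) = (ρ - a)*f(ρ) = [19/37] / (ρ - a').
Simple pole: residue = g(a) at a = -1 + sqrt(6), which is (19/444)*sqrt(6).
List the singular points by increasing real part (a conjugate pair: the negative imaginary part first).


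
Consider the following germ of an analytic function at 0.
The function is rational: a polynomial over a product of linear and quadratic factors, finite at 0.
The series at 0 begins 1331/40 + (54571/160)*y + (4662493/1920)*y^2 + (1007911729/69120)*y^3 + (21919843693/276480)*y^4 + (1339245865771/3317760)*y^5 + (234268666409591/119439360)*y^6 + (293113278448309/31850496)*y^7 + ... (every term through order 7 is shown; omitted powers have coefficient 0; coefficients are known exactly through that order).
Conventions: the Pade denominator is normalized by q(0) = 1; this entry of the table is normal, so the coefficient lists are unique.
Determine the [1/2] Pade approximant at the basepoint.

The Pade approximant has numerator coefficients [1331/40, 248897/12600]; denominator coefficients [1, -12167/1260, 16379/630].

Taylor coefficients needed (read off): a_0 = 1331/40, a_1 = 54571/160, a_2 = 4662493/1920, a_3 = 1007911729/69120.
Write the denominator as Q(y) = 1 + q1*y + q2*y^2. Requiring Q*f - P = O(y^4) with deg P <= 1 kills the coefficients of y^2..y^3 in Q*f:
  y^2: a_2 + q1*a_1 + q2*a_0 = 0, i.e. 4662493/1920 + (54571/160)*q1 + (1331/40)*q2 = 0.
  y^3: a_3 + q1*a_2 + q2*a_1 = 0, i.e. 1007911729/69120 + (4662493/1920)*q1 + (54571/160)*q2 = 0.
Solving this linear system: q1 = -12167/1260, q2 = 16379/630.
The numerator is Q*f truncated at degree 1: P0 = a_0 = 1331/40; P1 = a_1 + q1*a_0 = 248897/12600.


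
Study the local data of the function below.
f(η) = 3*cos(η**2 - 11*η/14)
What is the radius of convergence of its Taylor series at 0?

The radius of convergence is infinite.

The factor cos(η**2 - 11*η/14) is entire and contributes no finite singular point.
The polynomial part has no poles.
No finite singular points: the Taylor series at 0 converges everywhere.


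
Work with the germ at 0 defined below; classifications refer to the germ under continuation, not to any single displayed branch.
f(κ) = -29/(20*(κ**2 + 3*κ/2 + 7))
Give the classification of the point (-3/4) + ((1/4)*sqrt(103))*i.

The point is a pole of order 1.

The denominator factor κ**2 + 3*κ/2 + 7 vanishes at (-3/4) + ((1/4)*sqrt(103))*i and appears to the power 1; the numerator there equals -29/20, nonzero, and no other factor vanishes.
Hence a pole whose order is the multiplicity, 1.


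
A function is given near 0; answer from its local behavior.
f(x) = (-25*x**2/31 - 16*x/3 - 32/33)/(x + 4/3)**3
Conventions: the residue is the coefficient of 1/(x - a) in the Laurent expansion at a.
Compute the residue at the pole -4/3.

The residue is -25/31.

At the order-3 pole -4/3 set g(x) = (x - (-4/3))^3*f(x) = -25*x**2/31 - 16*x/3 - 32/33.
Order-3 pole: residue = g''(a)/2; g''(-4/3) = -50/31, so the residue is -25/31.
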